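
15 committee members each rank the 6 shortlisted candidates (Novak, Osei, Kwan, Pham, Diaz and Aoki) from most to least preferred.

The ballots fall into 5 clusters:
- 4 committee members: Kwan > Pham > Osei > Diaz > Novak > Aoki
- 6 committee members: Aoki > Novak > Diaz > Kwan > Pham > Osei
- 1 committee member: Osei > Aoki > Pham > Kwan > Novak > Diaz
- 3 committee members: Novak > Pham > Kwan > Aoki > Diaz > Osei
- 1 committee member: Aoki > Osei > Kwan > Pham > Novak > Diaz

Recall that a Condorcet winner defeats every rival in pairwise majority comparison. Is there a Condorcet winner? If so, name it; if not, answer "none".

Aoki

Pairwise majorities:
Novak vs Osei: Novak wins 9–6.
Novak vs Kwan: Novak, 9–6.
Novak vs Pham: Novak, 9–6.
Novak–Diaz: Novak 11–4.
Novak vs Aoki: 7 to 8, Aoki.
Osei vs Kwan: 1+1 = 2 for Osei, 13 for Kwan — Kwan by 13–2.
Osei–Pham: Pham 13–2.
Osei vs Diaz: Diaz wins 9–6.
Osei vs Aoki: 5 to 10, Aoki.
Kwan vs Pham: 11 to 4, Kwan.
Kwan vs Diaz: 9 to 6, Kwan.
Kwan–Aoki: Aoki 8–7.
Pham vs Diaz: Pham wins 9–6.
Pham–Aoki: Aoki 8–7.
Diaz vs Aoki: Aoki wins 11–4.
Aoki defeats every rival head-to-head and is the Condorcet winner.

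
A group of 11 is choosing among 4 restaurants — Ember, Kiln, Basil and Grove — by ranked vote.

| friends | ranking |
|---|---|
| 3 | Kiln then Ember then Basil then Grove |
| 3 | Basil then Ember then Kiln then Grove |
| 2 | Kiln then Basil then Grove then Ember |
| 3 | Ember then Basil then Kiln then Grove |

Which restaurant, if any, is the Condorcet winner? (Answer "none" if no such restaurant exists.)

Head-to-head results (11 friends):
Ember–Kiln: Ember 6–5.
Ember–Basil: Ember 6–5.
Ember vs Grove: Ember wins 9–2.
Kiln vs Basil: Basil wins 6–5.
Kiln vs Grove: Kiln, 11–0.
Basil vs Grove: Basil wins 11–0.
Ember beats each of Kiln, Basil, Grove — Ember is the Condorcet winner.

Ember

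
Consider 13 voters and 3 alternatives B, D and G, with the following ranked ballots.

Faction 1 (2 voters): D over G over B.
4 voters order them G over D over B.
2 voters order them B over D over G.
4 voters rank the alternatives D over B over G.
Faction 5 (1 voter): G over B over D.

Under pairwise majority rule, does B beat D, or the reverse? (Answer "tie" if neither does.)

D

Ballots ranking B above D: 2 + 1 = 3.
Ballots ranking D above B: 13 − 3 = 10.
D wins the head-to-head 10–3.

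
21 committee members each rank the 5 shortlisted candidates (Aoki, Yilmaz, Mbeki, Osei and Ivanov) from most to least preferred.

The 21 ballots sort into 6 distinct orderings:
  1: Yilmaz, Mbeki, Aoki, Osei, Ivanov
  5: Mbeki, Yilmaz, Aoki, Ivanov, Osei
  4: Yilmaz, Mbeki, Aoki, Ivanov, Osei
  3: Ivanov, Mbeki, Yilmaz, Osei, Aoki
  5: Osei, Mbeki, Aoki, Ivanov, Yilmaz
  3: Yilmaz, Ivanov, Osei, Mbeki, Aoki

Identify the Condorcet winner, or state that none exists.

Mbeki

Check each pair by majority over 21 ballots:
Aoki vs Yilmaz: Yilmaz, 16–5.
Aoki vs Mbeki: Mbeki, 21–0.
Aoki–Osei: Osei 11–10.
Aoki vs Ivanov: Aoki wins 15–6.
Yilmaz vs Mbeki: Mbeki, 13–8.
Yilmaz–Osei: Yilmaz 16–5.
Yilmaz vs Ivanov: Yilmaz, 13–8.
Mbeki vs Osei: Mbeki wins 13–8.
Mbeki vs Ivanov: Mbeki, 15–6.
Osei vs Ivanov: Ivanov wins 15–6.
Only Mbeki has no losses; Mbeki is the Condorcet winner.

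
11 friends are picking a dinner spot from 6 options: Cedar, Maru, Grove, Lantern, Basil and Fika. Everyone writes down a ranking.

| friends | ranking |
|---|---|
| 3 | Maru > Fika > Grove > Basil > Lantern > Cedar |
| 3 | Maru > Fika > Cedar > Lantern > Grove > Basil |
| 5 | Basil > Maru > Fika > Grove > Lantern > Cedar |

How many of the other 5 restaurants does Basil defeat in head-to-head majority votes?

2

Basil against each rival (11 friends):
Basil vs Cedar: Basil, 8–3.
Basil vs Maru: Maru wins 6–5.
Basil vs Grove: Grove, 6–5.
Basil vs Lantern: Basil is ranked higher on 3+5 = 8 ballots, Lantern on 3. Basil wins 8–3.
Basil vs Fika: Fika wins 6–5.
Basil beats Cedar, Lantern; loses to Maru, Grove, Fika — 2 pairwise wins.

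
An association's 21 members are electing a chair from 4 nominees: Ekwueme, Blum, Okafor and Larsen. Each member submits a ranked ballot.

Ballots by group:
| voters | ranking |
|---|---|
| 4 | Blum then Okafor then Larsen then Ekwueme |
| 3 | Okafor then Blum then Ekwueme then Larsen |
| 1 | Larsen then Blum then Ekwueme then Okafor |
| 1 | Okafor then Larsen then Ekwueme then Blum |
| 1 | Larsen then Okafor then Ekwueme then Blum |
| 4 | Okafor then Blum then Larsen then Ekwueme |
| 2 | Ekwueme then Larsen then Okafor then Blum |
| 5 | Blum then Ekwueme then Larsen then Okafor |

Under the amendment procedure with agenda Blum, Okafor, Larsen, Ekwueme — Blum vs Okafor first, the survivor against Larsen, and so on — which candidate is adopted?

Okafor

Round 1: Blum vs Okafor — 10–11, Okafor advances.
Round 2: Okafor vs Larsen — 12–9, Okafor advances.
Round 3: Okafor vs Ekwueme — 13–8, Okafor advances.
The agenda winner is Okafor.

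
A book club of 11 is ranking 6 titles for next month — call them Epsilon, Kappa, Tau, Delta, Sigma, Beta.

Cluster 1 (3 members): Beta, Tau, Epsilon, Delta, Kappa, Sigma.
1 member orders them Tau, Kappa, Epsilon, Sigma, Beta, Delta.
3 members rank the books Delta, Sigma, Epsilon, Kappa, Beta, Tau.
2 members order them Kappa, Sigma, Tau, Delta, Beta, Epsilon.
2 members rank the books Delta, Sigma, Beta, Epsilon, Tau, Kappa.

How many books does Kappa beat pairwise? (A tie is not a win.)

Kappa against each rival (11 members):
Kappa vs Epsilon: 1+2 = 3 for Kappa, 8 for Epsilon — Epsilon by 8–3.
Kappa vs Tau: Tau wins 6–5.
Kappa vs Delta: 1+2 = 3 for Kappa, 8 for Delta — Delta by 8–3.
Kappa vs Sigma: Kappa is ranked higher on 3+1+2 = 6 ballots, Sigma on 5. Kappa wins 6–5.
Kappa vs Beta: Kappa, 6–5.
Kappa beats Sigma, Beta; loses to Epsilon, Tau, Delta — 2 pairwise wins.

2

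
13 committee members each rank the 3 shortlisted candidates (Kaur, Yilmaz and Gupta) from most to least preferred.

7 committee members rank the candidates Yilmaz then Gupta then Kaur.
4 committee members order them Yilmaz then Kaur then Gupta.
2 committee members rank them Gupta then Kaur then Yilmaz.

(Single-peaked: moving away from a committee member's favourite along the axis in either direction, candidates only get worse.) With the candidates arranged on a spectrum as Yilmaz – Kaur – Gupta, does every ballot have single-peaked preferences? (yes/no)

no

Axis positions: Yilmaz=1, Kaur=2, Gupta=3.
Ballot type 1: ranking walks positions 1-3-2; Gupta is ranked above Kaur even though Kaur lies between Gupta and the peak Yilmaz on the axis — preferences dip and rise again. Not single-peaked.
Ballot type 2 (peak Yilmaz at position 1): ranking walks positions 1-2-3, expanding outward from the peak — single-peaked.
Ballot type 3 (peak Gupta at position 3): ranking walks positions 3-2-1, expanding outward from the peak — single-peaked.
Ballot type 1 violates single-peakedness, so the profile is not single-peaked on this axis.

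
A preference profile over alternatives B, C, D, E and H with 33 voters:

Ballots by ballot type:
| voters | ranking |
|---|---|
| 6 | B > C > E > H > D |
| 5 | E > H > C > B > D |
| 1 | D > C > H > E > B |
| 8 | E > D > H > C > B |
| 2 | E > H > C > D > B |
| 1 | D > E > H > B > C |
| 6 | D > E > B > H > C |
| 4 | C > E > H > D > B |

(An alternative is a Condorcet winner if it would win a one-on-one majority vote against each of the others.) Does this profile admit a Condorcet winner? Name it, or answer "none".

E

Check each pair by majority over 33 ballots:
B–C: C 20–13.
B vs D: 6+5 = 11 for B, 22 for D — D by 22–11.
B vs E: E wins 27–6.
B vs H: H, 21–12.
C vs D: C is ranked higher on 6+5+2+4 = 17 ballots, D on 16. C wins 17–16.
C vs E: E, 22–11.
C–H: H 22–11.
D vs E: D is ranked higher on 1+1+6 = 8 ballots, E on 25. E wins 25–8.
D vs H: 1+8+1+6 = 16 for D, 17 for H — H by 17–16.
E vs H: E, 32–1.
E wins every pairwise contest, so E is the Condorcet winner.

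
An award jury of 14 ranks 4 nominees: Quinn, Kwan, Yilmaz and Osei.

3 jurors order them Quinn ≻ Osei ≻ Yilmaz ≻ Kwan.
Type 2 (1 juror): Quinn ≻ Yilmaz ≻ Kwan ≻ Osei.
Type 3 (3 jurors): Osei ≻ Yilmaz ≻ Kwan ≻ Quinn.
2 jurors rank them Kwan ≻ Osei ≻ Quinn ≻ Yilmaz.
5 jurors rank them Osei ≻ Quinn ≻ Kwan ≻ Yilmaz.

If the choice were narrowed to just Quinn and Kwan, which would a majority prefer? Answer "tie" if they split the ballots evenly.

Quinn

Ballots ranking Quinn above Kwan: 3 + 1 + 5 = 9.
Ballots ranking Kwan above Quinn: 14 − 9 = 5.
Quinn wins the head-to-head 9–5.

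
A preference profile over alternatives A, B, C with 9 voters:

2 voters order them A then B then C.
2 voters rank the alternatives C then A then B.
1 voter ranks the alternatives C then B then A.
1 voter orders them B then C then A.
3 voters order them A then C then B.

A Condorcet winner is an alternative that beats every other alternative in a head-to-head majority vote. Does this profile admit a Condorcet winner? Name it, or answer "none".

Pairwise majorities:
A vs B: A, 7–2.
A vs C: A, 5–4.
B vs C: C, 6–3.
A beats each of B, C — A is the Condorcet winner.

A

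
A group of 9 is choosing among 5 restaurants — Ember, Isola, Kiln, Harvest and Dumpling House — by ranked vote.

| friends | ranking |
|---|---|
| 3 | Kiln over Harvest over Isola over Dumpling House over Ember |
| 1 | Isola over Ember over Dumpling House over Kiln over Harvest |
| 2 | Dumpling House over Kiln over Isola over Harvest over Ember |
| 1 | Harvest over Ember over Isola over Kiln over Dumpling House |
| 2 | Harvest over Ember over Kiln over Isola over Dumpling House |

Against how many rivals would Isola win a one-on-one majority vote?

Isola against each rival (9 friends):
Isola vs Ember: 3+1+2 = 6 for Isola, 3 for Ember — Isola by 6–3.
Isola vs Kiln: Isola is ranked higher on 1+1 = 2 ballots, Kiln on 7. Kiln wins 7–2.
Isola vs Harvest: Isola is ranked higher on 1+2 = 3 ballots, Harvest on 6. Harvest wins 6–3.
Isola vs Dumpling House: Isola wins 7–2.
Isola beats Ember, Dumpling House; loses to Kiln, Harvest — 2 pairwise wins.

2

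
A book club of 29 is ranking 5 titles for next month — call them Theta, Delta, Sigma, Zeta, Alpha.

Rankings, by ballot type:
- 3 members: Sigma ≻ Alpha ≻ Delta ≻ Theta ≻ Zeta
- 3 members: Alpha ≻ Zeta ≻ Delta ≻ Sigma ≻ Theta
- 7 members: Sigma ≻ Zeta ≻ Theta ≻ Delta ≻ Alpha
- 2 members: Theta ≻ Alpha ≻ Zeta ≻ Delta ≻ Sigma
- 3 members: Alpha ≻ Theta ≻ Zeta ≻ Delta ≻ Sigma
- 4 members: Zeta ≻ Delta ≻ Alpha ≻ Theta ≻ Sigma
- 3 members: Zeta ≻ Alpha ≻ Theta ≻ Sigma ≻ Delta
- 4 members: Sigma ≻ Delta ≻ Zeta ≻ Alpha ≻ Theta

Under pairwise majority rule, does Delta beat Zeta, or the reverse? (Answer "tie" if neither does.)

Ballots ranking Delta above Zeta: 3 + 4 = 7.
Ballots ranking Zeta above Delta: 29 − 7 = 22.
Zeta wins the head-to-head 22–7.

Zeta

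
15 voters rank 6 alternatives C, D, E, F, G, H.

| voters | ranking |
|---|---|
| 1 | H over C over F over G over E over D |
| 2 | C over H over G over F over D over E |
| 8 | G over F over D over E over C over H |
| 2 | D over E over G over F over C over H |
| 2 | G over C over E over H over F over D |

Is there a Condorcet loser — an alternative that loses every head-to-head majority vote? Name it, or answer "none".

Pairwise majorities:
C–D: D 10–5.
C–E: E 10–5.
C vs F: C is ranked higher on 1+2+2 = 5 ballots, F on 10. F wins 10–5.
C vs G: C is ranked higher on 1+2 = 3 ballots, G on 12. G wins 12–3.
C vs H: C is ranked higher on 2+8+2+2 = 14 ballots, H on 1. C wins 14–1.
D vs E: D wins 12–3.
D–F: F 13–2.
D vs G: G, 13–2.
D vs H: D, 10–5.
E vs F: E preferred on 2+2 = 4 ballots; F wins 11–4.
E–G: G 13–2.
E–H: E 12–3.
F vs G: 1 for F, 14 for G — G by 14–1.
F vs H: F, 10–5.
G vs H: 8+2+2 = 12 for G, 3 for H — G by 12–3.
H is beaten in every head-to-head and is the Condorcet loser.

H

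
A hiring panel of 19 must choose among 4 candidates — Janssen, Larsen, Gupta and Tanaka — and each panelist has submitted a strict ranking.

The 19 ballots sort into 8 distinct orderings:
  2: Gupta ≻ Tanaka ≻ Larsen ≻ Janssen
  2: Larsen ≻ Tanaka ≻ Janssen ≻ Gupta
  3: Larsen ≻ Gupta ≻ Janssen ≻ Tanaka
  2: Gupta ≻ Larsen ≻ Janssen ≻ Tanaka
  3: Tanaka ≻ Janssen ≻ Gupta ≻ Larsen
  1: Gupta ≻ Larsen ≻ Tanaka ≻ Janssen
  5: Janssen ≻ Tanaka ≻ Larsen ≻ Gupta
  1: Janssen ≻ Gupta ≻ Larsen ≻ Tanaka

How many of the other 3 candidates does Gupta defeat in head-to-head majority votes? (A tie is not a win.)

Gupta against each rival (19 committee members):
Gupta vs Janssen: Gupta is ranked higher on 2+3+2+1 = 8 ballots, Janssen on 11. Janssen wins 11–8.
Gupta vs Larsen: 9 to 10, Larsen.
Gupta vs Tanaka: Tanaka wins 10–9.
Gupta beats no one; loses to Janssen, Larsen, Tanaka — 0 pairwise wins.

0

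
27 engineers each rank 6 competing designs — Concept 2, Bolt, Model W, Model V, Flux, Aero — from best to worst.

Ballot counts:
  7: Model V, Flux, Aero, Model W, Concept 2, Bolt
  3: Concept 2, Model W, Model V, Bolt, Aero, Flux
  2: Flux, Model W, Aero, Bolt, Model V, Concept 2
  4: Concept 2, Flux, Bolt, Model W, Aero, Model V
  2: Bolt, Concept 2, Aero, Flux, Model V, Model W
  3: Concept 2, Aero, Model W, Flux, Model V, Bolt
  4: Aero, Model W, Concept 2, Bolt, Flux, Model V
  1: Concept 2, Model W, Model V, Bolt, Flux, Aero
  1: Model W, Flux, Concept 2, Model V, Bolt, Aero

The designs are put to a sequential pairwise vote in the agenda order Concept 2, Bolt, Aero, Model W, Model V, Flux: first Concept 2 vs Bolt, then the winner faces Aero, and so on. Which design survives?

Round 1: Concept 2 vs Bolt — 23–4, Concept 2 advances.
Round 2: Concept 2 vs Aero — 14–13, Concept 2 advances.
Round 3: Concept 2 vs Model W — 13–14, Model W advances.
Round 4: Model W vs Model V — 18–9, Model W advances.
Round 5: Model W vs Flux — 12–15, Flux advances.
Flux survives the agenda.

Flux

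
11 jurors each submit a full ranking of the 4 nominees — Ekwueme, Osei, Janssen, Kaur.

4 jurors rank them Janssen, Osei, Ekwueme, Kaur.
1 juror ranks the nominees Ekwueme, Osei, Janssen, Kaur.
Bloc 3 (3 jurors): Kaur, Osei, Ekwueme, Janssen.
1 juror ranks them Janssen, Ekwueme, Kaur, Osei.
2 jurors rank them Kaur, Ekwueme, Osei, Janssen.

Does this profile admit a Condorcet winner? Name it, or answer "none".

none

Check each pair by majority over 11 ballots:
Ekwueme vs Osei: 1+1+2 = 4 for Ekwueme, 7 for Osei — Osei by 7–4.
Ekwueme vs Janssen: 1+3+2 = 6 for Ekwueme, 5 for Janssen — Ekwueme by 6–5.
Ekwueme vs Kaur: Ekwueme is ranked higher on 4+1+1 = 6 ballots, Kaur on 5. Ekwueme wins 6–5.
Osei vs Janssen: Osei preferred on 1+3+2 = 6 ballots; Osei wins 6–5.
Osei vs Kaur: Osei preferred on 4+1 = 5 ballots; Kaur wins 6–5.
Janssen vs Kaur: 6 to 5, Janssen.
Each nominee drops at least one matchup (Ekwueme loses to Osei; Osei loses to Kaur; Janssen loses to Ekwueme; Kaur loses to Ekwueme); the cycle Ekwueme → Kaur → Osei → Ekwueme rules out a Condorcet winner.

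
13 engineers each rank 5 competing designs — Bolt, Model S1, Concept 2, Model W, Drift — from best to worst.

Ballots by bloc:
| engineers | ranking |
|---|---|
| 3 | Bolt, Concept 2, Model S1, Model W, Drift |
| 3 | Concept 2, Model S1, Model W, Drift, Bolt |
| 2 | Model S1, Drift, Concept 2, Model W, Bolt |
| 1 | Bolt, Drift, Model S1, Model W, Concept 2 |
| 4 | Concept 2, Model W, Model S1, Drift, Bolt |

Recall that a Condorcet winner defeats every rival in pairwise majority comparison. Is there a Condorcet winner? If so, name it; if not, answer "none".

Concept 2

Pairwise majorities:
Bolt–Model S1: Model S1 9–4.
Bolt vs Concept 2: Concept 2, 9–4.
Bolt vs Model W: Model W wins 9–4.
Bolt vs Drift: Drift, 9–4.
Model S1 vs Concept 2: Concept 2 wins 10–3.
Model S1–Model W: Model S1 9–4.
Model S1–Drift: Model S1 12–1.
Concept 2–Model W: Concept 2 12–1.
Concept 2 vs Drift: Concept 2, 10–3.
Model W vs Drift: Model W, 10–3.
Concept 2 defeats every rival head-to-head and is the Condorcet winner.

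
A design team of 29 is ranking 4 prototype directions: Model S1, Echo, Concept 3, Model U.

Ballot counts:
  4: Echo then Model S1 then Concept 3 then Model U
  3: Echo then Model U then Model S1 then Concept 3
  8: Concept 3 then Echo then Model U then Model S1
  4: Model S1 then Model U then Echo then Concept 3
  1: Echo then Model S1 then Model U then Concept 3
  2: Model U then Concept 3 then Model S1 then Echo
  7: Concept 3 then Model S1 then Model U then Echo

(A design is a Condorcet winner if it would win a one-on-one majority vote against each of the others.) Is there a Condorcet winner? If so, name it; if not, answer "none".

Check each pair by majority over 29 ballots:
Model S1 vs Echo: Model S1 preferred on 4+2+7 = 13 ballots; Echo wins 16–13.
Model S1 vs Concept 3: Model S1 preferred on 4+3+4+1 = 12 ballots; Concept 3 wins 17–12.
Model S1–Model U: Model S1 16–13.
Echo vs Concept 3: Echo preferred on 4+3+4+1 = 12 ballots; Concept 3 wins 17–12.
Echo vs Model U: Echo wins 16–13.
Concept 3 vs Model U: 19 to 10, Concept 3.
Concept 3 defeats every rival head-to-head and is the Condorcet winner.

Concept 3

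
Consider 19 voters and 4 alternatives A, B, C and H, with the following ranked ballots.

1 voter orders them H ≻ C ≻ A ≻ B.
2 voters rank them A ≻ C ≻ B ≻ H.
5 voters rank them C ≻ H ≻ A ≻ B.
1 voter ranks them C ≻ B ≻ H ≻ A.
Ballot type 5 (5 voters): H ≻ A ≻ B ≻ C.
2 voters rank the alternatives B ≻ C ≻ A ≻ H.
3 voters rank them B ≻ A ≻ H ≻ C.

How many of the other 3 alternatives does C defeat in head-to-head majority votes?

1

C against each rival (19 voters):
C vs A: A wins 10–9.
C vs B: C is ranked higher on 1+2+5+1 = 9 ballots, B on 10. B wins 10–9.
C vs H: 10 to 9, C.
C beats H; loses to A, B — 1 pairwise win.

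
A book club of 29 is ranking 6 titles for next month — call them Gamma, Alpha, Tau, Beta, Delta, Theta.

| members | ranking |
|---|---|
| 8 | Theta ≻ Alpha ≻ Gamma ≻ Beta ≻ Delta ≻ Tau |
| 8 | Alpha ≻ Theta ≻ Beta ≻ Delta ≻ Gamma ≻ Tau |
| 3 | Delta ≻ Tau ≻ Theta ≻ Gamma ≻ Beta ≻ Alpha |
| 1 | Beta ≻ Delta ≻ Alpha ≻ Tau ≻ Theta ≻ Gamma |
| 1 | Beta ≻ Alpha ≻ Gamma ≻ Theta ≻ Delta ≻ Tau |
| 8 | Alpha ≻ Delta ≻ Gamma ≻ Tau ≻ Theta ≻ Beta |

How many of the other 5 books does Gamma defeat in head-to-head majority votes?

2

Gamma against each rival (29 members):
Gamma vs Alpha: Gamma is ranked higher on 3 ballots, Alpha on 26. Alpha wins 26–3.
Gamma vs Tau: 25 to 4, Gamma.
Gamma–Beta: Gamma 19–10.
Gamma vs Delta: Delta, 20–9.
Gamma vs Theta: Theta, 20–9.
Gamma beats Tau, Beta; loses to Alpha, Delta, Theta — 2 pairwise wins.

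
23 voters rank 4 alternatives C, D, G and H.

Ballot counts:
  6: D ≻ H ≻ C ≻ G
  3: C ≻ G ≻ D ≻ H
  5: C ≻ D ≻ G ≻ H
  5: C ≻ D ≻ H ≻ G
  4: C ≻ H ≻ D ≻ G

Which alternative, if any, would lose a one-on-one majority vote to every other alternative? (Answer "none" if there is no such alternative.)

G

Pairwise majorities:
C–D: C 17–6.
C vs G: C wins 23–0.
C–H: C 17–6.
D vs G: D wins 20–3.
D vs H: D is ranked higher on 6+3+5+5 = 19 ballots, H on 4. D wins 19–4.
G vs H: H, 15–8.
Only G has no wins; G is the Condorcet loser.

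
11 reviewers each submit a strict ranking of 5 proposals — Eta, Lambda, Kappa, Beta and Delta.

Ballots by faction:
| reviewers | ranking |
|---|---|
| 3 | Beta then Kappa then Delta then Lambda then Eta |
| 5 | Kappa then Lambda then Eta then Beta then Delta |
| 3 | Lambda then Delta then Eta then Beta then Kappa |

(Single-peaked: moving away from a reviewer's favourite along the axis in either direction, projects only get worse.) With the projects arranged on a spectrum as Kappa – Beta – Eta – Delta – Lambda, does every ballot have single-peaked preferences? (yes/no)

Axis positions: Kappa=1, Beta=2, Eta=3, Delta=4, Lambda=5.
Faction 1: ranking walks positions 2-1-4-5-3; Delta is ranked above Eta even though Eta lies between Delta and the peak Beta on the axis — preferences dip and rise again. Not single-peaked.
Faction 2: ranking walks positions 1-5-3-2-4; Lambda is ranked above Beta even though Beta lies between Lambda and the peak Kappa on the axis — preferences dip and rise again. Not single-peaked.
Faction 3 (peak Lambda at position 5): ranking walks positions 5-4-3-2-1, expanding outward from the peak — single-peaked.
Faction 1 violates single-peakedness, so the profile is not single-peaked on this axis.

no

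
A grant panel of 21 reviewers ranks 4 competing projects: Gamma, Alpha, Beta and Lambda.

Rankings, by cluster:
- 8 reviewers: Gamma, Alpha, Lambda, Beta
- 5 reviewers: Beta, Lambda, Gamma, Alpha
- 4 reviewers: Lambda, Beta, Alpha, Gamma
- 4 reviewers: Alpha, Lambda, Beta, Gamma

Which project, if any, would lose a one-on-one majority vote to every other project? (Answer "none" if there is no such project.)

Head-to-head results (21 reviewers):
Gamma–Alpha: Gamma 13–8.
Gamma–Beta: Beta 13–8.
Gamma vs Lambda: Lambda wins 13–8.
Alpha–Beta: Alpha 12–9.
Alpha vs Lambda: 12 to 9, Alpha.
Beta vs Lambda: 5 for Beta, 16 for Lambda — Lambda by 16–5.
No project is winless: Gamma beats Alpha; Alpha beats Beta; Beta beats Gamma; Lambda beats Gamma. There is no Condorcet loser.

none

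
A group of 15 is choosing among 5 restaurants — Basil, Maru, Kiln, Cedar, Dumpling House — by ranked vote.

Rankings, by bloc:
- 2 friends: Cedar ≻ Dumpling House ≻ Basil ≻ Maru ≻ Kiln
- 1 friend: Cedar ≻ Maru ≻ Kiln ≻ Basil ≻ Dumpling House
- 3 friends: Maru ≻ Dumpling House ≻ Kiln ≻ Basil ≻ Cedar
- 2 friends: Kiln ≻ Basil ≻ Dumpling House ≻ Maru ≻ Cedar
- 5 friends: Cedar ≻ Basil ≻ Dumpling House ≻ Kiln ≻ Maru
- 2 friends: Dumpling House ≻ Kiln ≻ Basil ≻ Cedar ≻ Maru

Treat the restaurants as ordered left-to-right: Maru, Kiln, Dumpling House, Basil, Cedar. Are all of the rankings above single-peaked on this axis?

no

Axis positions: Maru=1, Kiln=2, Dumpling House=3, Basil=4, Cedar=5.
Bloc 1: ranking walks positions 5-3-4-1-2; Dumpling House is ranked above Basil even though Basil lies between Dumpling House and the peak Cedar on the axis — preferences dip and rise again. Not single-peaked.
Bloc 2: ranking walks positions 5-1-2-4-3; Maru is ranked above Basil even though Basil lies between Maru and the peak Cedar on the axis — preferences dip and rise again. Not single-peaked.
Bloc 3: ranking walks positions 1-3-2-4-5; Dumpling House is ranked above Kiln even though Kiln lies between Dumpling House and the peak Maru on the axis — preferences dip and rise again. Not single-peaked.
Bloc 4: ranking walks positions 2-4-3-1-5; Basil is ranked above Dumpling House even though Dumpling House lies between Basil and the peak Kiln on the axis — preferences dip and rise again. Not single-peaked.
Bloc 5 (peak Cedar at position 5): ranking walks positions 5-4-3-2-1, expanding outward from the peak — single-peaked.
Bloc 6 (peak Dumpling House at position 3): ranking walks positions 3-2-4-5-1, expanding outward from the peak — single-peaked.
Bloc 1 violates single-peakedness, so the profile is not single-peaked on this axis.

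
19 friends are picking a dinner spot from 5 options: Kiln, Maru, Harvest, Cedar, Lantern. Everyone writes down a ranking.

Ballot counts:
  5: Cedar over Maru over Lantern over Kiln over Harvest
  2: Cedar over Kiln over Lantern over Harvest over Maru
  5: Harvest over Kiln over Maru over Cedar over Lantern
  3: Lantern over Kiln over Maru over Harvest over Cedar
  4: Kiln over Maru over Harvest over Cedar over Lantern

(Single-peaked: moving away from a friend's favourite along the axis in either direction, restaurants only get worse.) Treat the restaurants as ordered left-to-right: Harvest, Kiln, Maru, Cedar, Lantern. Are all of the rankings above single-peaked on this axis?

Axis positions: Harvest=1, Kiln=2, Maru=3, Cedar=4, Lantern=5.
Type 1 (peak Cedar at position 4): ranking walks positions 4-3-5-2-1, expanding outward from the peak — single-peaked.
Type 2: ranking walks positions 4-2-5-1-3; Kiln is ranked above Maru even though Maru lies between Kiln and the peak Cedar on the axis — preferences dip and rise again. Not single-peaked.
Type 3 (peak Harvest at position 1): ranking walks positions 1-2-3-4-5, expanding outward from the peak — single-peaked.
Type 4: ranking walks positions 5-2-3-1-4; Kiln is ranked above Cedar even though Cedar lies between Kiln and the peak Lantern on the axis — preferences dip and rise again. Not single-peaked.
Type 5 (peak Kiln at position 2): ranking walks positions 2-3-1-4-5, expanding outward from the peak — single-peaked.
Type 2 violates single-peakedness, so the profile is not single-peaked on this axis.

no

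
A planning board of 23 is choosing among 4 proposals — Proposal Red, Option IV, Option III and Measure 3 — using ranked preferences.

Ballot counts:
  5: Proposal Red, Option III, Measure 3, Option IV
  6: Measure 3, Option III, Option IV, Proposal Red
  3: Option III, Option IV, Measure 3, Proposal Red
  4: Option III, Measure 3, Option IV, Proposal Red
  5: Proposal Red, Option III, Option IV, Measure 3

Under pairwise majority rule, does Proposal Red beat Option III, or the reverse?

Ballots ranking Proposal Red above Option III: 5 + 5 = 10.
Ballots ranking Option III above Proposal Red: 23 − 10 = 13.
Option III wins the head-to-head 13–10.

Option III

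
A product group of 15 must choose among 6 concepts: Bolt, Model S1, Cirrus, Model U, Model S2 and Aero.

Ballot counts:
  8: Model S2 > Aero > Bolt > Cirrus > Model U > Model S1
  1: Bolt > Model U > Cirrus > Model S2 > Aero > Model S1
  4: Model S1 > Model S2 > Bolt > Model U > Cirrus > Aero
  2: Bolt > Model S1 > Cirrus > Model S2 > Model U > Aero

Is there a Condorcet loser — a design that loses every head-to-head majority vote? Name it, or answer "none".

Model S1

Head-to-head results (15 engineers):
Bolt vs Model S1: Bolt preferred on 8+1+2 = 11 ballots; Bolt wins 11–4.
Bolt vs Cirrus: Bolt is ranked higher on 8+1+4+2 = 15 ballots, Cirrus on 0. Bolt wins 15–0.
Bolt vs Model U: Bolt is ranked higher on 8+1+4+2 = 15 ballots, Model U on 0. Bolt wins 15–0.
Bolt vs Model S2: 1+2 = 3 for Bolt, 12 for Model S2 — Model S2 by 12–3.
Bolt vs Aero: Aero wins 8–7.
Model S1 vs Cirrus: 6 to 9, Cirrus.
Model S1 vs Model U: Model U, 9–6.
Model S1–Model S2: Model S2 9–6.
Model S1 vs Aero: 6 to 9, Aero.
Cirrus vs Model U: 8+2 = 10 for Cirrus, 5 for Model U — Cirrus by 10–5.
Cirrus vs Model S2: Model S2 wins 12–3.
Cirrus vs Aero: Aero, 8–7.
Model U vs Model S2: Model S2 wins 14–1.
Model U vs Aero: 7 to 8, Aero.
Model S2 vs Aero: Model S2, 15–0.
Only Model S1 has no wins; Model S1 is the Condorcet loser.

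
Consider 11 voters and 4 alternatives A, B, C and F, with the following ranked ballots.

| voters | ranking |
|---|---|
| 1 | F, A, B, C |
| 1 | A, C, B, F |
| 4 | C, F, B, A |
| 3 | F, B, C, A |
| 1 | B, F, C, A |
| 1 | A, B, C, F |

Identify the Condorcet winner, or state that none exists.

Check each pair by majority over 11 ballots:
A vs B: A is ranked higher on 1+1+1 = 3 ballots, B on 8. B wins 8–3.
A vs C: A is ranked higher on 1+1+1 = 3 ballots, C on 8. C wins 8–3.
A vs F: A preferred on 1+1 = 2 ballots; F wins 9–2.
B vs C: 1+3+1+1 = 6 for B, 5 for C — B by 6–5.
B vs F: 1+1+1 = 3 for B, 8 for F — F by 8–3.
C vs F: C preferred on 1+4+1 = 6 ballots; C wins 6–5.
No alternative is unbeaten: A loses to B; B loses to F; C loses to B; F loses to C. In particular B > C > F > B is a majority cycle — no Condorcet winner exists.

none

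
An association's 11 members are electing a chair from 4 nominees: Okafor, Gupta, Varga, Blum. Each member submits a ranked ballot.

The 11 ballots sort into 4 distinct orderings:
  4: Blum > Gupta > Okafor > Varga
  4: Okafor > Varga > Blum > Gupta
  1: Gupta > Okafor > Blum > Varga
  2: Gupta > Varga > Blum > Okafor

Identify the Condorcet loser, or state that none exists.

none

Pairwise majorities:
Okafor vs Gupta: 4 for Okafor, 7 for Gupta — Gupta by 7–4.
Okafor vs Varga: Okafor, 9–2.
Okafor vs Blum: Blum wins 6–5.
Gupta vs Varga: 4+1+2 = 7 for Gupta, 4 for Varga — Gupta by 7–4.
Gupta vs Blum: Blum wins 8–3.
Varga–Blum: Varga 6–5.
Each candidate has at least one pairwise win (Okafor beats Varga; Gupta beats Okafor; Varga beats Blum; Blum beats Okafor) — no Condorcet loser.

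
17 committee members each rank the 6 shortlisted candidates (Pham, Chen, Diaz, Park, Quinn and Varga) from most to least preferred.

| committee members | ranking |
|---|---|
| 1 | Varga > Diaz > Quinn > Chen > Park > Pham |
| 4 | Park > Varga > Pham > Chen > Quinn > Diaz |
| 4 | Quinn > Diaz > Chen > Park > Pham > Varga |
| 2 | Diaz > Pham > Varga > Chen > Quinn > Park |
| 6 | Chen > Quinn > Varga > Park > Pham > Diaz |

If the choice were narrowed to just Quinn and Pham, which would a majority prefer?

Quinn

Ballots ranking Quinn above Pham: 1 + 4 + 6 = 11.
Ballots ranking Pham above Quinn: 17 − 11 = 6.
Quinn wins the head-to-head 11–6.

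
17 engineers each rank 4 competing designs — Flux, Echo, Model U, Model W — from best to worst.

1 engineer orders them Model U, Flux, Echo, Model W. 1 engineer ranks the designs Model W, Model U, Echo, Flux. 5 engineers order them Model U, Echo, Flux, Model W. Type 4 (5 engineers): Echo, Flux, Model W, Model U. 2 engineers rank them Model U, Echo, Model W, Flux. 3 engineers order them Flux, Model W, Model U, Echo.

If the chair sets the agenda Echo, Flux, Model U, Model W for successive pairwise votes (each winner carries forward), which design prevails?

Model W

Round 1: Echo vs Flux — 13–4, Echo advances.
Round 2: Echo vs Model U — 5–12, Model U advances.
Round 3: Model U vs Model W — 8–9, Model W advances.
The agenda winner is Model W.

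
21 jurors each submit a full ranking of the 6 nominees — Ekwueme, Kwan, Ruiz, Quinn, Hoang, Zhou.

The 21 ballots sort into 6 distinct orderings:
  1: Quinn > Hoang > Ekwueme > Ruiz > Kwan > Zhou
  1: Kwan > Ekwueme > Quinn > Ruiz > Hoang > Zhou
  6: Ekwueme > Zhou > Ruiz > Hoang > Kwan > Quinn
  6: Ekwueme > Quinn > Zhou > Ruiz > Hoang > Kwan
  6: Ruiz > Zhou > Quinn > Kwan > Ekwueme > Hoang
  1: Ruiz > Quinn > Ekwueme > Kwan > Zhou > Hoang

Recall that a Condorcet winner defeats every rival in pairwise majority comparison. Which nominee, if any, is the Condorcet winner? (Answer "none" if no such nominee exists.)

Ekwueme

Pairwise majorities:
Ekwueme vs Kwan: Ekwueme preferred on 1+6+6+1 = 14 ballots; Ekwueme wins 14–7.
Ekwueme vs Ruiz: Ekwueme preferred on 1+1+6+6 = 14 ballots; Ekwueme wins 14–7.
Ekwueme–Quinn: Ekwueme 13–8.
Ekwueme vs Hoang: 1+6+6+6+1 = 20 for Ekwueme, 1 for Hoang — Ekwueme by 20–1.
Ekwueme vs Zhou: Ekwueme is ranked higher on 1+1+6+6+1 = 15 ballots, Zhou on 6. Ekwueme wins 15–6.
Kwan–Ruiz: Ruiz 20–1.
Kwan vs Quinn: Quinn, 14–7.
Kwan vs Hoang: 8 to 13, Hoang.
Kwan–Zhou: Zhou 18–3.
Ruiz vs Quinn: Ruiz wins 13–8.
Ruiz vs Hoang: Ruiz, 20–1.
Ruiz–Zhou: Zhou 12–9.
Quinn vs Hoang: 15 to 6, Quinn.
Quinn vs Zhou: Zhou, 12–9.
Hoang–Zhou: Zhou 19–2.
Ekwueme wins every pairwise contest, so Ekwueme is the Condorcet winner.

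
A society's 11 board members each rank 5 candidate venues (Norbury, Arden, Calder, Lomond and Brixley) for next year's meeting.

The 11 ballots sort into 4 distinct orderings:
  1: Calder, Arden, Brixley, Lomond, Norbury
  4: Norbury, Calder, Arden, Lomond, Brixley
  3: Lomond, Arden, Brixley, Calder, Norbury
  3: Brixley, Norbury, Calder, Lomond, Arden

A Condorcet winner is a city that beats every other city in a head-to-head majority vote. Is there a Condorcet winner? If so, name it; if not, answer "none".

Pairwise majorities:
Norbury vs Arden: Norbury, 7–4.
Norbury–Calder: Norbury 7–4.
Norbury vs Lomond: Norbury wins 7–4.
Norbury vs Brixley: Norbury is ranked higher on 4 ballots, Brixley on 7. Brixley wins 7–4.
Arden–Calder: Calder 8–3.
Arden vs Lomond: Lomond, 6–5.
Arden vs Brixley: 1+4+3 = 8 for Arden, 3 for Brixley — Arden by 8–3.
Calder vs Lomond: 1+4+3 = 8 for Calder, 3 for Lomond — Calder by 8–3.
Calder vs Brixley: Brixley wins 6–5.
Lomond–Brixley: Lomond 7–4.
Each city drops at least one matchup (Norbury loses to Brixley; Arden loses to Norbury; Calder loses to Norbury; Lomond loses to Norbury; Brixley loses to Arden); the cycle Norbury beats Arden beats Brixley beats Norbury rules out a Condorcet winner.

none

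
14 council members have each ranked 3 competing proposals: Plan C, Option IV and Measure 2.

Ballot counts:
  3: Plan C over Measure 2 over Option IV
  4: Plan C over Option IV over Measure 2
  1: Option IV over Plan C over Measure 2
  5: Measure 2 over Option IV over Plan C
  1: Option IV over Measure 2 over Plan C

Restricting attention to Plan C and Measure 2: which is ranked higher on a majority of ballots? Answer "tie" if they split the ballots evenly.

Plan C

Ballots ranking Plan C above Measure 2: 3 + 4 + 1 = 8.
Ballots ranking Measure 2 above Plan C: 14 − 8 = 6.
Plan C wins the head-to-head 8–6.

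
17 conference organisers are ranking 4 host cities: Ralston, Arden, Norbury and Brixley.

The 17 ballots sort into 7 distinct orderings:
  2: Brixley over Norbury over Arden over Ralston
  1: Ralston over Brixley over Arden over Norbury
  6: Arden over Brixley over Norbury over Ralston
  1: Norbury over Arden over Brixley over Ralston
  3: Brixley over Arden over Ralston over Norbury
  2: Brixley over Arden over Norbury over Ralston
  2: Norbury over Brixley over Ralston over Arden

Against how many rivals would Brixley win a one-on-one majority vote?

3

Brixley against each rival (17 organisers):
Brixley vs Ralston: 16 to 1, Brixley.
Brixley vs Arden: Brixley wins 10–7.
Brixley vs Norbury: 2+1+6+3+2 = 14 for Brixley, 3 for Norbury — Brixley by 14–3.
Brixley beats Ralston, Arden, Norbury — 3 pairwise wins.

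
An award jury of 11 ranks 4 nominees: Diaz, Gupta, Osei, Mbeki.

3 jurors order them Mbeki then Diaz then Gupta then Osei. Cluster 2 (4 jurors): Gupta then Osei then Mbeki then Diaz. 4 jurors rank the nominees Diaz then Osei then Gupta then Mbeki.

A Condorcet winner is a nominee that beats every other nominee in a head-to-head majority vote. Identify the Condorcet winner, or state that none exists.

none

Head-to-head results (11 jurors):
Diaz vs Gupta: Diaz is ranked higher on 3+4 = 7 ballots, Gupta on 4. Diaz wins 7–4.
Diaz vs Osei: Diaz preferred on 3+4 = 7 ballots; Diaz wins 7–4.
Diaz vs Mbeki: 4 for Diaz, 7 for Mbeki — Mbeki by 7–4.
Gupta vs Osei: Gupta preferred on 3+4 = 7 ballots; Gupta wins 7–4.
Gupta vs Mbeki: Gupta is ranked higher on 4+4 = 8 ballots, Mbeki on 3. Gupta wins 8–3.
Osei vs Mbeki: Osei preferred on 4+4 = 8 ballots; Osei wins 8–3.
Every nominee loses at least once (Diaz loses to Mbeki; Gupta loses to Diaz; Osei loses to Diaz; Mbeki loses to Gupta). The majority relation contains the cycle Diaz > Gupta > Mbeki > Diaz, so there is no Condorcet winner.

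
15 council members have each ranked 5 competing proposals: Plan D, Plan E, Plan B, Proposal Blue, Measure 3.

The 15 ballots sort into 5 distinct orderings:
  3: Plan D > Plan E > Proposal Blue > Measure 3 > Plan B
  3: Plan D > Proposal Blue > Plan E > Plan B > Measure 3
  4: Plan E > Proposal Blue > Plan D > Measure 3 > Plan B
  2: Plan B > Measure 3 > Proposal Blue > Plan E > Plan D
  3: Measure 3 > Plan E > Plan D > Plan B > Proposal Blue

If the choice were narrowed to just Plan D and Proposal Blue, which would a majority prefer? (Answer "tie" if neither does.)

Ballots ranking Plan D above Proposal Blue: 3 + 3 + 3 = 9.
Ballots ranking Proposal Blue above Plan D: 15 − 9 = 6.
Plan D wins the head-to-head 9–6.

Plan D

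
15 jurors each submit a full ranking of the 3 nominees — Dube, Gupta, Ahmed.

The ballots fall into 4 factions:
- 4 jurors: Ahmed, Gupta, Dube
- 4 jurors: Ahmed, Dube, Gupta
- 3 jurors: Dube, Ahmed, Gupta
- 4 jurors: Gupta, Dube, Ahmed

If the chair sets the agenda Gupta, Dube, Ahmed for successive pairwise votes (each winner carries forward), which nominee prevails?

Round 1: Gupta vs Dube — 8–7, Gupta advances.
Round 2: Gupta vs Ahmed — 4–11, Ahmed advances.
The agenda winner is Ahmed.

Ahmed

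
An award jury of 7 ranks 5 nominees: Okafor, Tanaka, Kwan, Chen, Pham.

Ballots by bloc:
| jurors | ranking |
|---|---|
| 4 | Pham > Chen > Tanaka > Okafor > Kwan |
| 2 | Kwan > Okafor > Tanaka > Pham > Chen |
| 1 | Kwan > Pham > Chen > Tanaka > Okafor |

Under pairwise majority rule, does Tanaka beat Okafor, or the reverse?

Tanaka

Ballots ranking Tanaka above Okafor: 4 + 1 = 5.
Ballots ranking Okafor above Tanaka: 7 − 5 = 2.
Tanaka wins the head-to-head 5–2.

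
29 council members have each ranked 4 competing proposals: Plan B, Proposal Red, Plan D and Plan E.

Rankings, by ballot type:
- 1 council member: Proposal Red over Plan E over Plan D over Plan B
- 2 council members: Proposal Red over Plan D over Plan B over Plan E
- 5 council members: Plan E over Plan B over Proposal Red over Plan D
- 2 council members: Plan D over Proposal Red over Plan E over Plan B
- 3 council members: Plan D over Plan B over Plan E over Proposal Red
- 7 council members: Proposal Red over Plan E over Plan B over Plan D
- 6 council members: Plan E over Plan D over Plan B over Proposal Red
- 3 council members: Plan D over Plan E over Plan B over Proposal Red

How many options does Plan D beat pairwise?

Plan D against each rival (29 council members):
Plan D vs Plan B: 1+2+2+3+6+3 = 17 for Plan D, 12 for Plan B — Plan D by 17–12.
Plan D vs Proposal Red: Proposal Red wins 15–14.
Plan D vs Plan E: Plan D preferred on 2+2+3+3 = 10 ballots; Plan E wins 19–10.
Plan D beats Plan B; loses to Proposal Red, Plan E — 1 pairwise win.

1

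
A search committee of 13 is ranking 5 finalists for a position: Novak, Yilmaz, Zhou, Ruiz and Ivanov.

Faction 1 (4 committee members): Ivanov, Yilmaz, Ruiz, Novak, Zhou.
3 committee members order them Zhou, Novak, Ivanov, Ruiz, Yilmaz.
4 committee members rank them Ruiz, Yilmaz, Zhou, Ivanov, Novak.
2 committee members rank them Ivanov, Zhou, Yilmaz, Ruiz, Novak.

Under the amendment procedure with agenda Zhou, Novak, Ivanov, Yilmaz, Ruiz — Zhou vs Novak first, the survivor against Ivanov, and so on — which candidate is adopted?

Round 1: Zhou vs Novak — 9–4, Zhou advances.
Round 2: Zhou vs Ivanov — 7–6, Zhou advances.
Round 3: Zhou vs Yilmaz — 5–8, Yilmaz advances.
Round 4: Yilmaz vs Ruiz — 6–7, Ruiz advances.
Ruiz survives the agenda.

Ruiz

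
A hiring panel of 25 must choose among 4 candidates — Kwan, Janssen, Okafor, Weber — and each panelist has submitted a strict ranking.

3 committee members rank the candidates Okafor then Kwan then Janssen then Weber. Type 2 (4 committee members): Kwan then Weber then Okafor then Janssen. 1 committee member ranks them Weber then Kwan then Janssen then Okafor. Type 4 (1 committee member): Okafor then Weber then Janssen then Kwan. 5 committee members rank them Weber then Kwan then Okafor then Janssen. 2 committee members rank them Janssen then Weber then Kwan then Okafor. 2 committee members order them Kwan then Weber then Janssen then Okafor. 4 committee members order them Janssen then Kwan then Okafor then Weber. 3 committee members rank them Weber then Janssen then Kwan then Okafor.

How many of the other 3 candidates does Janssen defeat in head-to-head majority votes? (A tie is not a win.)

0

Janssen against each rival (25 committee members):
Janssen vs Kwan: Kwan, 15–10.
Janssen vs Okafor: Okafor, 13–12.
Janssen–Weber: Weber 16–9.
Janssen beats no one; loses to Kwan, Okafor, Weber — 0 pairwise wins.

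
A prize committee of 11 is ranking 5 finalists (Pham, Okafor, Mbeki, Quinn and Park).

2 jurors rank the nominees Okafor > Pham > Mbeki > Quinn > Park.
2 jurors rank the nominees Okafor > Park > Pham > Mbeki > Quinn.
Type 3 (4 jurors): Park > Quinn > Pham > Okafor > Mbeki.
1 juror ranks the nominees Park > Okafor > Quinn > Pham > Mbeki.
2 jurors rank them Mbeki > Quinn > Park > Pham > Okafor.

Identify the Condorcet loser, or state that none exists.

none

Head-to-head results (11 jurors):
Pham vs Okafor: Pham wins 6–5.
Pham vs Mbeki: 2+2+4+1 = 9 for Pham, 2 for Mbeki — Pham by 9–2.
Pham vs Quinn: 2+2 = 4 for Pham, 7 for Quinn — Quinn by 7–4.
Pham–Park: Park 9–2.
Okafor vs Mbeki: Okafor is ranked higher on 2+2+4+1 = 9 ballots, Mbeki on 2. Okafor wins 9–2.
Okafor vs Quinn: Okafor is ranked higher on 2+2+1 = 5 ballots, Quinn on 6. Quinn wins 6–5.
Okafor vs Park: Okafor is ranked higher on 2+2 = 4 ballots, Park on 7. Park wins 7–4.
Mbeki vs Quinn: 2+2+2 = 6 for Mbeki, 5 for Quinn — Mbeki by 6–5.
Mbeki vs Park: Park, 7–4.
Quinn vs Park: Quinn is ranked higher on 2+2 = 4 ballots, Park on 7. Park wins 7–4.
Each nominee has at least one pairwise win (Pham beats Okafor; Okafor beats Mbeki; Mbeki beats Quinn; Quinn beats Pham; Park beats Pham) — no Condorcet loser.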